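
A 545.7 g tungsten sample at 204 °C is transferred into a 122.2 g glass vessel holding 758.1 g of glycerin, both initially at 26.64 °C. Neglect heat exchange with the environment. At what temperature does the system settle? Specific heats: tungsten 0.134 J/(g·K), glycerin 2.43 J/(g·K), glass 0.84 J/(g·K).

T_f ≈ 33.1 °C

With ΣQ=0 the equilibrium temperature is the m·c-weighted mean:
T_f = (73.12*204 + 1842.2*26.64 + 102.65*26.64) / (73.12 + 1842.2 + 102.65)
    = 66728 / 2018 ≈ 33.07 °C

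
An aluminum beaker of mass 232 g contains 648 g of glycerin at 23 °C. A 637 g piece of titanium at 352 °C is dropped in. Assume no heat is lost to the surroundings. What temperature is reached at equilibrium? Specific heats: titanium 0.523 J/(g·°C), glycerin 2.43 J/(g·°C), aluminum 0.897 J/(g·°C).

T_f ≈ 74.8 °C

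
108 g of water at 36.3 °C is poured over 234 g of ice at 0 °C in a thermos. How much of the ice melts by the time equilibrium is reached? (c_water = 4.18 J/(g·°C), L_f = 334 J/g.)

Water can give up m c ΔT = 108×4.18×36.3 = 16387 J before reaching 0 °C.
Melting all 234 g of ice would need 234×334 = 78156 J.
16387 J < 78156 J, so only part of the ice melts and the system sits at 0 °C.
m_melted×334 = 16387  ⇒  m_melted ≈ 49.06 g.

m_melted ≈ 49.1 g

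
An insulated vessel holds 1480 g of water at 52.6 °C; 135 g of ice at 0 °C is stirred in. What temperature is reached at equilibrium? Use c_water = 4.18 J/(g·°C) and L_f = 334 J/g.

Net heat exchanged in the isolated system is zero:
melt ice: 135·334 = 45090; warm the meltwater: 564.3 T; water: 6186.4(T − 52.6)
6750.7 T = 325405 − 45090 = 280315
T ≈ 41.52 °C (positive, so assuming full melt was valid).

T_f ≈ 41.5 °C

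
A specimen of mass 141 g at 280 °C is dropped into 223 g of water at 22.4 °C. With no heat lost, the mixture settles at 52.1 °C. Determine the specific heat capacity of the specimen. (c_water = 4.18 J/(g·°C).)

c ≈ 0.862 J/(g·°C)

Conservation of energy gives ΣQ = 0:
141×c×(52.1 − 280) + 223×4.18×(52.1 − 22.4) = 0
-32134 c = -27685
c = -27685/-32134 ≈ 0.8615 J/(g·°C)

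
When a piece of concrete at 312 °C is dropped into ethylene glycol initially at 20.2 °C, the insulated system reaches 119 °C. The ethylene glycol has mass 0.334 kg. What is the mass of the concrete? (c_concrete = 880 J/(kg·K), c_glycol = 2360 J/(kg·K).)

Taking heat into each body as positive, Σ m c ΔT = 0:
m×880×(119 − 312) + 0.334×2360×(119 − 20.2) = 0
-169840 m = -77878
m = -77878/-169840 ≈ 0.4585 kg

m ≈ 0.459 kg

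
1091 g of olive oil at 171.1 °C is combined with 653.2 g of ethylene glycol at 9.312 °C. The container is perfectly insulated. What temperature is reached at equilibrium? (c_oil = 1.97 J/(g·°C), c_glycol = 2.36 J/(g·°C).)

T_f ≈ 103.5 °C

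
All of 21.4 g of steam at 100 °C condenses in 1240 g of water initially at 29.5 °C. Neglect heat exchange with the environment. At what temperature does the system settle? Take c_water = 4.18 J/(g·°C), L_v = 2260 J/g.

Energy balance with sensible and latent terms:
condense steam: −21.4·2260 = −48364
  condensate cools 100→T: 21.4·4.18·(T − 100) = 89.45(T − 100)
  original water: 5183.2(T − 29.5)
5272.7 T = 48364 + 8945.2 + 152904 = 210214
T ≈ 39.87 °C (< 100 °C, so full condensation is consistent).

T_f ≈ 39.9 °C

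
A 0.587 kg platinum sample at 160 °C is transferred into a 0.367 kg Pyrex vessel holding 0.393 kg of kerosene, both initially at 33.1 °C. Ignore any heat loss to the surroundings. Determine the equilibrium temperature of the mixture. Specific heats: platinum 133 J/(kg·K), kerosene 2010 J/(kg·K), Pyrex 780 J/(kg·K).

Conservation of energy gives ΣQ = 0:
0.587·133·(T − 160) + 0.393·2010·(T − 33.1) + 0.367·780·(T − 33.1) = 0
(78.07 + 789.93 + 286.26) T = 78.07·160 + 789.93·33.1 + 286.26·33.1
T ≈ 41.68 °C

T_f ≈ 41.7 °C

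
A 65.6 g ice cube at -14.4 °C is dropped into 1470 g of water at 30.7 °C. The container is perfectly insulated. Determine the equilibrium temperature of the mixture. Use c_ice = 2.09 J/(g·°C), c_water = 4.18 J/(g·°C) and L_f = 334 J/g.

Energy conservation, ΣQ = 0:
warm ice to 0 °C: 65.6×2.09×(0 − (-14.4)) = 1974.3
  latent heat to melt: 65.6×334 = 21910
  meltwater 0→T: 65.6×4.18×T = 274.21 T
  water: 6144.6(T − 30.7)
6418.8 T = 188639 − 23885 = 164755
T ≈ 25.67 °C. Since T > 0 °C, the all-ice-melts assumption holds.

T_f ≈ 25.7 °C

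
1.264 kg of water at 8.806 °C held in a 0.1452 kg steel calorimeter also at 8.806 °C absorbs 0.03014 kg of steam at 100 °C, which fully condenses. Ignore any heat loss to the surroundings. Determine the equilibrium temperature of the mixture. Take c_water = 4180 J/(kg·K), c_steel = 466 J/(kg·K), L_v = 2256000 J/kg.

Conservation of energy gives ΣQ = 0:
latent heat released on condensation: 0.03014×2256000 = 67996
  condensed water 100 °C→T: 125.99(T − 100)
  water warms: 1.264×4180×(T − 8.806) = 5283.5(T − 8.806)
  cup: 67.66(T − 8.806)
5477.2 T = 67996 + 12599 + 47123 = 127717
T ≈ 23.32 °C, under the boiling point, so the assumption holds.

T_f ≈ 23.3 °C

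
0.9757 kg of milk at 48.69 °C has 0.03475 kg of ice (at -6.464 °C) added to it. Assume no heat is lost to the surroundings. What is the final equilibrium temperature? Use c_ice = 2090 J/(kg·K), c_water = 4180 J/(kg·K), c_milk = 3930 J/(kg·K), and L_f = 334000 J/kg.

T_f ≈ 43.9 °C

Sum of m c ΔT and latent-heat terms is zero:
ice -6.464→0 °C: 0.03475×2090×6.464 = 469.46; fusion: m_ice L_f = 0.03475×334000 = 11607; warm the meltwater: 145.26 T; milk cools: 0.9757×3930×(T − 48.69) = 3834.5(T − 48.69)
3979.8 T = 186702 − 12076 = 174626
T ≈ 43.88 °C. Since T > 0 °C, the all-ice-melts assumption holds.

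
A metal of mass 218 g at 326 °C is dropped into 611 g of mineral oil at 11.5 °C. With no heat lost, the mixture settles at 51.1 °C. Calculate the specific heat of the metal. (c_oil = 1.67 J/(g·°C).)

c ≈ 0.674 J/(g·°C)

Heat lost by the metal = heat gained by the oil:
218×c×(326 − 51.1) = 611×1.67×(51.1 − 11.5)
59928 c = 40407  ⇒  c ≈ 0.6743 J/(g·°C)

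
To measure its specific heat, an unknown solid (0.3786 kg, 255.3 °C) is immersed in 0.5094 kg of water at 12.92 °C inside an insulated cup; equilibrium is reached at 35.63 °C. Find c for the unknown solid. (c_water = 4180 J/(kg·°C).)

c ≈ 581 J/(kg·°C)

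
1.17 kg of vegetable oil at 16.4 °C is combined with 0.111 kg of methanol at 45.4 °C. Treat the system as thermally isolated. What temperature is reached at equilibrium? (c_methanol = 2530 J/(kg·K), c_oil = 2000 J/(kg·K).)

T_f ≈ 19.5 °C

|Q_methanol| = |Q_oil|:
0.111·2530·(45.4 − T) = 1.17·2000·(T − 16.4)
280.83(45.4 − T) = 2340(T − 16.4)
2620.8 T = 51126  ⇒  T ≈ 19.51 °C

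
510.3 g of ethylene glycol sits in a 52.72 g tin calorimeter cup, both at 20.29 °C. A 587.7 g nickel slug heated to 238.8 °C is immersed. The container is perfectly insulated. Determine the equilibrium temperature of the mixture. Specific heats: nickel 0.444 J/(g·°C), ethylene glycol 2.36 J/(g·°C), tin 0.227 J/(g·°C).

Setting the total heat transfer to zero:
587.7·0.444·(T − 238.8) + 510.3·2.36·(T − 20.29) + 52.72·0.227·(T − 20.29) = 0
1477.2 T = 86990
T = 86990 / 1477.2 = 58.9 °C

T_f ≈ 58.9 °C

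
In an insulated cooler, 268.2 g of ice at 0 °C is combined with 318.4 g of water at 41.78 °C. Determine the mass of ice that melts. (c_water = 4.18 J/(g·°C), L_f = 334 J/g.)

m_melted ≈ 166 g

Heat available from the water dropping to 0 °C: 318.4·4.18·41.78 = 55606 J.
Melting all 268.2 g of ice would need 268.2·334 = 89579 J.
55606 J < 89579 J, so only part of the ice melts and the system sits at 0 °C.
m_melt = 55606 / L_f = 166.5 g.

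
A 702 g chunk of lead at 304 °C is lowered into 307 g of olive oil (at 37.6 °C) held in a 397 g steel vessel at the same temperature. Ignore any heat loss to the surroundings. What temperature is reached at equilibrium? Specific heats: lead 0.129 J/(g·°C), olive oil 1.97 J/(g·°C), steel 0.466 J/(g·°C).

T_f ≈ 65.0 °C

Heat gained plus heat lost sum to zero:
702*0.129*(T − 304) + 307*1.97*(T − 37.6) + 397*0.466*(T − 37.6) = 0
880.35 T = 57226
T = 57226/880.35 ≈ 65.00 °C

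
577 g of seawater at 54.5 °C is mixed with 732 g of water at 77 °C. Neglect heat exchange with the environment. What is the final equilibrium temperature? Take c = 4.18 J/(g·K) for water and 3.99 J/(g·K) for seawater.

Setting the total heat transfer to zero:
732*4.18*(T − 77) + 577*3.99*(T − 54.5) = 0
3059.8(T − 77) + 2302.2(T − 54.5) = 0
(3059.8 + 2302.2) T = 3059.8*77 + 2302.2*54.5
T ≈ 67.34 °C

T_f ≈ 67.3 °C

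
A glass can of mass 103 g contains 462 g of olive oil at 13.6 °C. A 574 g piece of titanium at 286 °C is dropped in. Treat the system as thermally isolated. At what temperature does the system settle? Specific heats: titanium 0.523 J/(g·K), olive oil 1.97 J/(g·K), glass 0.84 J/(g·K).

T_f ≈ 76.7 °C

Let T be the final temperature. ΣQ_i = 0:
574×0.523×(T − 286) + 462×1.97×(T − 13.6) + 103×0.84×(T − 13.6) = 0
300.2(T − 286) + 910.14(T − 13.6) + 86.52(T − 13.6) = 0
1296.9 T = 99412
T = 99412 / 1296.9 = 76.7 °C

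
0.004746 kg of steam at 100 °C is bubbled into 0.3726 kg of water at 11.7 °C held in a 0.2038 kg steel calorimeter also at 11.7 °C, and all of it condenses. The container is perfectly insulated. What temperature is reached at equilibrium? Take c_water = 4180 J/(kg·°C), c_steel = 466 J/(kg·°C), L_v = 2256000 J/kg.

T_f ≈ 19.2 °C

Setting the total heat transfer to zero:
condense steam: −0.004746·2256000 = −10707; condensed water 100 °C→T: 19.84(T − 100); water warms: 0.3726·4180·(T − 11.7) = 1557.5(T − 11.7); steel cup: 0.2038·466·(T − 11.7) = 94.97(T − 11.7)
1672.3 T = 10707 + 1983.8 + 19334 = 32024
T ≈ 19.15 °C, under the boiling point, so the assumption holds.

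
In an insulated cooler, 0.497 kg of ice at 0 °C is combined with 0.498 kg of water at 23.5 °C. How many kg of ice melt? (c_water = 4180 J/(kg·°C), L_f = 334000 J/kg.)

m_melted ≈ 0.146 kg

Heat available from the water dropping to 0 °C: 0.498·4180·23.5 = 48919 J.
Melting all 0.497 kg of ice would need 0.497·334000 = 165998 J.
Since 48919 < 165998 J, not all the ice melts; equilibrium is at 0 °C.
m_melt = 48919 / L_f = 0.1465 kg.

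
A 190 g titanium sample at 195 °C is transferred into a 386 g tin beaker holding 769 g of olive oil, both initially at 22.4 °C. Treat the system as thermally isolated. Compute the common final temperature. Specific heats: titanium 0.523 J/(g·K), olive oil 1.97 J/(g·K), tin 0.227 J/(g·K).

T_f ≈ 32.5 °C

Setting the total heat transfer to zero:
190×0.523×(T − 195) + 769×1.97×(T − 22.4) + 386×0.227×(T − 22.4) = 0
1701.9 T = 55274
T = 55274 / 1701.9 = 32.5 °C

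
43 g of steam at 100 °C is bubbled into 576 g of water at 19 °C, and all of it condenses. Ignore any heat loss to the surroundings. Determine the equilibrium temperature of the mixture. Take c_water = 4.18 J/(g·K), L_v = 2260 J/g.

Heat gained plus heat lost sum to zero:
condense steam: −43·2260 = −97180; condensate cools 100→T: 43·4.18·(T − 100) = 179.74(T − 100); water warms: 576·4.18·(T − 19) = 2407.7(T − 19)
2587.4 T = 97180 + 17974 + 45746 = 160900
T ≈ 62.19 °C, under the boiling point, so the assumption holds.

T_f ≈ 62.2 °C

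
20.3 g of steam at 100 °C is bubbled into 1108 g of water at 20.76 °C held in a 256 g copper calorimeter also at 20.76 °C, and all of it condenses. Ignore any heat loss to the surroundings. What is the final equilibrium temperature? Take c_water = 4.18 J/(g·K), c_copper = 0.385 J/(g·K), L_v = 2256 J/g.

Sum of m c ΔT and latent-heat terms is zero:
steam→water at 100 °C releases m L_v = 20.3·2256 = 45797
  condensed water 100 °C→T: 84.85(T − 100)
  original water: 4631.4(T − 20.76)
  cup: 98.56(T − 20.76)
4814.9 T = 45797 + 8485.4 + 98195 = 152477
T ≈ 31.67 °C, under the boiling point, so the assumption holds.

T_f ≈ 31.7 °C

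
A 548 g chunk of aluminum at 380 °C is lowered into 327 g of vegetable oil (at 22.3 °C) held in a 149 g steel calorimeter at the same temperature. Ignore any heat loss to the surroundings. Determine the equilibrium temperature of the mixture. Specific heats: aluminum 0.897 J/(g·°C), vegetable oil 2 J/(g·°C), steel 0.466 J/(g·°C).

T_f ≈ 167.0 °C

Heat gained plus heat lost sum to zero:
548*0.897*(T − 380) + 327*2*(T − 22.3) + 149*0.466*(T − 22.3) = 0
491.56(T − 380) + 654(T − 22.3) + 69.43(T − 22.3) = 0
1215 T = 202924
T ≈ 167.02 °C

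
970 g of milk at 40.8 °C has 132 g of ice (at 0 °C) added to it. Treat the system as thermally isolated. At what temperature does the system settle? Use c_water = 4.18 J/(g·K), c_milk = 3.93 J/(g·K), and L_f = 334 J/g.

Energy conservation, ΣQ = 0:
melt ice: 132×334 = 44088
  meltwater 0→T: 132×4.18×T = 551.76 T
  milk: 3812.1(T − 40.8)
4363.9 T = 155534 − 44088 = 111446
T ≈ 25.54 °C. Since T > 0 °C, the all-ice-melts assumption holds.

T_f ≈ 25.5 °C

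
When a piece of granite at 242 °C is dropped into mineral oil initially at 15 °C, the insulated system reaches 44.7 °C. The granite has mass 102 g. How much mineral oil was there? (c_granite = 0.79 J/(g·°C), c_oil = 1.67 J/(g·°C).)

m ≈ 321 g

|Q_granite| = |Q_oil|:
102·0.79·(242 − 44.7) = m·1.67·(44.7 − 15)
49.6 m = 15898  ⇒  m ≈ 320.5 g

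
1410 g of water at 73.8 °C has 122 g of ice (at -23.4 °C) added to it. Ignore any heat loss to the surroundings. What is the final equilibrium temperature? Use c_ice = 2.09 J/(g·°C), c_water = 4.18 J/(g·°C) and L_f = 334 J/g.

Let T be the final temperature. ΣQ_i = 0:
ice -23.4→0 °C: 122×2.09×23.4 = 5966.5
  melt ice: 122×334 = 40748
  warm the meltwater: 509.96 T
  water: 5893.8(T − 73.8)
6403.8 T = 434962 − 46715 = 388248
T ≈ 60.63 °C (positive, so assuming full melt was valid).

T_f ≈ 60.6 °C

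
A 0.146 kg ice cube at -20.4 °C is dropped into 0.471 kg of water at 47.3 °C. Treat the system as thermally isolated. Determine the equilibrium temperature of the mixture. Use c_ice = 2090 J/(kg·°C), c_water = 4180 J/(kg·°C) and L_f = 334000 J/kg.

Sum of m c ΔT and latent-heat terms is zero:
warm ice to 0 °C: 0.146×2090×(0 − (-20.4)) = 6224.9; latent heat to melt: 0.146×334000 = 48764; meltwater 0→T: 0.146×4180×T = 610.28 T; water: 1968.8(T − 47.3)
2579.1 T = 93123 − 54989 = 38134
T ≈ 14.79 °C (positive, so assuming full melt was valid).

T_f ≈ 14.8 °C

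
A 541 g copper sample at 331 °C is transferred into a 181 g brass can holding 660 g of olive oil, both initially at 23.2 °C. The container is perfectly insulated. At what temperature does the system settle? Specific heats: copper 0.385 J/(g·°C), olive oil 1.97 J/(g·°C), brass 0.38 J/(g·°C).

Net heat exchanged in the isolated system is zero:
541×0.385×(T − 331) + 660×1.97×(T − 23.2) + 181×0.38×(T − 23.2) = 0
208.28(T − 331) + 1300.2(T − 23.2) + 68.78(T − 23.2) = 0
(208.28 + 1300.2 + 68.78) T = 208.28×331 + 1300.2×23.2 + 68.78×23.2
T ≈ 63.85 °C

T_f ≈ 63.8 °C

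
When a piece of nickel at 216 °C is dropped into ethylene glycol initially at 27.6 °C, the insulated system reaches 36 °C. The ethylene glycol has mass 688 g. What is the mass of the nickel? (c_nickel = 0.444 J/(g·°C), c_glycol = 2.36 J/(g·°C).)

m ≈ 171 g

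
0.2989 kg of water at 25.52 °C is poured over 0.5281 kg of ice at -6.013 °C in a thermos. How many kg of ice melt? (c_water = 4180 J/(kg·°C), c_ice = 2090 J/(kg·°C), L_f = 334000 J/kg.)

m_melted ≈ 0.0756 kg

Water can give up m c ΔT = 0.2989·4180·25.52 = 31885 J before reaching 0 °C.
Warming the ice to 0 °C takes 0.5281·2090·6.013 = 6636.7 J, leaving 25248 J for melting.
Melting all 0.5281 kg of ice would need 0.5281·334000 = 176385 J.
25248 J < 176385 J, so only part of the ice melts and the system sits at 0 °C.
m_melt = 25248 / L_f = 0.07559 kg.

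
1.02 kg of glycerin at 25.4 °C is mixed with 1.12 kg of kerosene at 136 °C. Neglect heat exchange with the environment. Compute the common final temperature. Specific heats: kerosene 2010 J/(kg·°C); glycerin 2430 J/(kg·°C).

T_f ≈ 78.0 °C

Taking heat into each body as positive, Σ m c ΔT = 0:
1.12×2010×(T − 136) + 1.02×2430×(T − 25.4) = 0
2251.2(T − 136) + 2478.6(T − 25.4) = 0
(2251.2 + 2478.6) T = 2251.2×136 + 2478.6×25.4
T ≈ 78.04 °C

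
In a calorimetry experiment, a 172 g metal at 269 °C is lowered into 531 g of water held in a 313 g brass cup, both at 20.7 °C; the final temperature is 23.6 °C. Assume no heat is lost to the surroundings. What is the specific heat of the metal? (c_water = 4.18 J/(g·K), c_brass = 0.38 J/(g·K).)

c ≈ 0.161 J/(g·K)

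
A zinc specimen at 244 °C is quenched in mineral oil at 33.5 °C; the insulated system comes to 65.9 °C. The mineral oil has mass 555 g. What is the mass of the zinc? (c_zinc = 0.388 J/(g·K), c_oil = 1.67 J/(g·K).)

m ≈ 435 g

Heat lost by the zinc = heat gained by the oil:
m·0.388·(244 − 65.9) = 555·1.67·(65.9 − 33.5)
69.1 m = 30030  ⇒  m ≈ 434.6 g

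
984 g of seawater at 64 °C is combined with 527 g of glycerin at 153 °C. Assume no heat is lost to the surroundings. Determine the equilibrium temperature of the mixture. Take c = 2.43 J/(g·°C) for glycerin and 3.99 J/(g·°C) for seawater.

With ΣQ=0 the equilibrium temperature is the m·c-weighted mean:
T_f = (1280.6·153 + 3926.2·64) / (1280.6 + 3926.2)
    = 447208 / 5206.8 ≈ 85.89 °C

T_f ≈ 85.9 °C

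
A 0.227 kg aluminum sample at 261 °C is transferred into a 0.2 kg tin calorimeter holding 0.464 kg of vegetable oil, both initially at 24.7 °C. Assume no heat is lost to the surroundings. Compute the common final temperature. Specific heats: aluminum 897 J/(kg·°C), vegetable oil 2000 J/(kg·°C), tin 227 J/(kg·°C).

T_f ≈ 65.6 °C

T_f is the heat-capacity-weighted average of the initial temperatures:
T_f = (203.62×261 + 928×24.7 + 45.4×24.7) / (203.62 + 928 + 45.4)
    = 77188 / 1177 ≈ 65.58 °C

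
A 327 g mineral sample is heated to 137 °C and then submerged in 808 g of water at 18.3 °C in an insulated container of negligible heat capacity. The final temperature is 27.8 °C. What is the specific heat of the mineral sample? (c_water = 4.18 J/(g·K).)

Heat gained plus heat lost sum to zero:
327×c×(27.8 − 137) + 808×4.18×(27.8 − 18.3) = 0
-35708 c = -32086
c = -32086/-35708 ≈ 0.8985 J/(g·K)

c ≈ 0.899 J/(g·K)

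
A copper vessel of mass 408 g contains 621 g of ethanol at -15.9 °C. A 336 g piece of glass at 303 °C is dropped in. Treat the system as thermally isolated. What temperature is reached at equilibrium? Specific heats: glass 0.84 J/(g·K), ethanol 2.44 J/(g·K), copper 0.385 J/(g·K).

T_f ≈ 30.1 °C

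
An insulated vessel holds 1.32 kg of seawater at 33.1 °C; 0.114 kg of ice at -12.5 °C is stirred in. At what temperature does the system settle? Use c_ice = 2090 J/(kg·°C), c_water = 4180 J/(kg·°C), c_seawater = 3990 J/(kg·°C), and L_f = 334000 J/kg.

Taking heat into each body as positive, Σ m c ΔT = 0:
ice -12.5→0 °C: 0.114×2090×12.5 = 2978.3; melt ice: 0.114×334000 = 38076; warm the meltwater: 476.52 T; seawater cools: 1.32×3990×(T − 33.1) = 5266.8(T − 33.1)
5743.3 T = 174331 − 41054 = 133277
T ≈ 23.21 °C. Since T > 0 °C, the all-ice-melts assumption holds.

T_f ≈ 23.2 °C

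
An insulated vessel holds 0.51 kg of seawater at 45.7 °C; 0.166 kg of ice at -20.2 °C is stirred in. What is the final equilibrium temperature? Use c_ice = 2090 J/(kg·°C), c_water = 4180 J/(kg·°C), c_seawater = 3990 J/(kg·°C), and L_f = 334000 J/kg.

Energy balance with sensible and latent terms:
warm ice to 0 °C: 0.166·2090·(0 − (-20.2)) = 7008.2; melt ice: 0.166·334000 = 55444; meltwater 0→T: 0.166·4180·T = 693.88 T; seawater: 2034.9(T − 45.7)
2728.8 T = 92995 − 62452 = 30543
T ≈ 11.19 °C — above 0 °C, consistent with complete melting.

T_f ≈ 11.2 °C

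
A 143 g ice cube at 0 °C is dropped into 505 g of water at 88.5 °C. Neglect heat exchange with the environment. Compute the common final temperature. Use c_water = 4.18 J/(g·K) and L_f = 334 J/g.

T_f ≈ 51.3 °C

Setting the total heat transfer to zero:
fusion: m_ice L_f = 143·334 = 47762
  meltwater 0→T: 143·4.18·T = 597.74 T
  water: 2110.9(T − 88.5)
2708.6 T = 186815 − 47762 = 139053
T ≈ 51.34 °C — above 0 °C, consistent with complete melting.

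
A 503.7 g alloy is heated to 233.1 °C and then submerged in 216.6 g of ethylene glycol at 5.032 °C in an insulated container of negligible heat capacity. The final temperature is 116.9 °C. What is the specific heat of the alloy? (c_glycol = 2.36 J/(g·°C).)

Taking heat into each body as positive, Σ m c ΔT = 0:
503.7·c·(116.9 − 233.1) + 216.6·2.36·(116.9 − 5.032) = 0
-58530 c = -57184
c = -57184/-58530 ≈ 0.977 J/(g·°C)

c ≈ 0.977 J/(g·°C)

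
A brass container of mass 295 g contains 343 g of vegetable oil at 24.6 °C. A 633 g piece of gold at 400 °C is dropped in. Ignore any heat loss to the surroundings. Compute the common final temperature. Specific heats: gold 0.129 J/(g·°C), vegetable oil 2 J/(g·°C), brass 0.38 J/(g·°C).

Energy conservation, ΣQ = 0:
633×0.129×(T − 400) + 343×2×(T − 24.6) + 295×0.38×(T − 24.6) = 0
879.76 T = 52296
T = 52296 / 879.76 = 59.4 °C

T_f ≈ 59.4 °C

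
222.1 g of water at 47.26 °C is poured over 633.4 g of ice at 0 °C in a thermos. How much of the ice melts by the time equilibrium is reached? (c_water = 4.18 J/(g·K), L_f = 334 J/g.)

m_melted ≈ 131 g

Water can give up m c ΔT = 222.1·4.18·47.26 = 43875 J before reaching 0 °C.
Melting all 633.4 g of ice would need 633.4·334 = 211556 J.
That's not enough to melt it all — equilibrium is at 0 °C with ice remaining.
Mass melted = 43875/334 ≈ 131.4 g.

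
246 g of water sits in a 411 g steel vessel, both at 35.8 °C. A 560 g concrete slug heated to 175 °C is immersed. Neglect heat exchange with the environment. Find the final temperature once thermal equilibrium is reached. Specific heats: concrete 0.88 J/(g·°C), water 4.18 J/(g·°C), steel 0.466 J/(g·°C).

T_f ≈ 75.9 °C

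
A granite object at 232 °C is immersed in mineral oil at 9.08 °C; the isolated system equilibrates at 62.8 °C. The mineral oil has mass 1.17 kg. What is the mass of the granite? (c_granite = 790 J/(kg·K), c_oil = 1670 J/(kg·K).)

m ≈ 0.785 kg

|Q_granite| = |Q_oil|:
m·790·(232 − 62.8) = 1.17·1670·(62.8 − 9.08)
133668 m = 104964  ⇒  m ≈ 0.7853 kg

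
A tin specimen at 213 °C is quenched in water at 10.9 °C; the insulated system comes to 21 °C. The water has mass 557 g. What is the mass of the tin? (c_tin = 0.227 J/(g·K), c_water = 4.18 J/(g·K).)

|Q_tin| = |Q_water|:
m·0.227·(213 − 21) = 557·4.18·(21 − 10.9)
43.58 m = 23515  ⇒  m ≈ 539.5 g

m ≈ 540 g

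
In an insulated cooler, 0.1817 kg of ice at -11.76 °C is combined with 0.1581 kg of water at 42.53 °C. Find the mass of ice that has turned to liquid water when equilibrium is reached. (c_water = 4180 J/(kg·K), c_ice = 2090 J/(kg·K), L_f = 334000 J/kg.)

Water can give up m c ΔT = 0.1581·4180·42.53 = 28106 J before reaching 0 °C.
Warming the ice to 0 °C takes 0.1817·2090·11.76 = 4465.9 J, leaving 23640 J for melting.
Melting all 0.1817 kg of ice would need 0.1817·334000 = 60688 J.
That's not enough to melt it all — equilibrium is at 0 °C with ice remaining.
Mass melted = 23640/334000 ≈ 0.07078 kg.

m_melted ≈ 0.0708 kg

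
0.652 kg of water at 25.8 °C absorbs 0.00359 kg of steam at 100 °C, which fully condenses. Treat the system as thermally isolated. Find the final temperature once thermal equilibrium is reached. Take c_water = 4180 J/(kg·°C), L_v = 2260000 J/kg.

T_f ≈ 29.2 °C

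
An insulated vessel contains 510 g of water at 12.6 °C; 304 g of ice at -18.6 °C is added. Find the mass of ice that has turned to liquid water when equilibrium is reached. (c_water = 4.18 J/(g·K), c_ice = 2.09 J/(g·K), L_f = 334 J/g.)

m_melted ≈ 45 g

Heat available from the water dropping to 0 °C: 510·4.18·12.6 = 26861 J.
Of that, 304·2.09·18.6 = 11818 J goes to bring the ice to 0 °C, leaving 15043 J.
Fully melting the ice requires m_ice L_f = 304·334 = 101536 J.
That's not enough to melt it all — equilibrium is at 0 °C with ice remaining.
m_melt = 15043 / L_f = 45.04 g.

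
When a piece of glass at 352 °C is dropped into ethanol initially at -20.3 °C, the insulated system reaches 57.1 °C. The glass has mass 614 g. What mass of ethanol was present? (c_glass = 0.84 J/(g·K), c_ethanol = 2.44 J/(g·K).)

Heat lost by the glass = heat gained by the ethanol:
614·0.84·(352 − 57.1) = m·2.44·(57.1 − (-20.3))
188.86 m = 152098  ⇒  m ≈ 805.4 g

m ≈ 805 g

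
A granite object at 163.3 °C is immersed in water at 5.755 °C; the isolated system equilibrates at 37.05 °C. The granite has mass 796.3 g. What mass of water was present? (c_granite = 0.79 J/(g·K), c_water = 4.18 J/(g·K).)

m ≈ 607 g

|Q_granite| = |Q_water|:
796.3×0.79×(163.3 − 37.05) = m×4.18×(37.05 − 5.755)
130.81 m = 79421  ⇒  m ≈ 607.1 g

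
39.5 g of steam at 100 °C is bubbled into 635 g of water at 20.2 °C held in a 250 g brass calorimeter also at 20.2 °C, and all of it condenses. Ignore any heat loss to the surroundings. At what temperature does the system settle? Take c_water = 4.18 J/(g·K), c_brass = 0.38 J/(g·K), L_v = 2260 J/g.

Let T be the final temperature. ΣQ_i = 0:
latent heat released on condensation: 39.5×2260 = 89270; condensate cools 100→T: 39.5×4.18×(T − 100) = 165.11(T − 100); water warms: 635×4.18×(T − 20.2) = 2654.3(T − 20.2); cup: 95(T − 20.2)
2914.4 T = 89270 + 16511 + 55536 = 161317
T ≈ 55.35 °C, under the boiling point, so the assumption holds.

T_f ≈ 55.4 °C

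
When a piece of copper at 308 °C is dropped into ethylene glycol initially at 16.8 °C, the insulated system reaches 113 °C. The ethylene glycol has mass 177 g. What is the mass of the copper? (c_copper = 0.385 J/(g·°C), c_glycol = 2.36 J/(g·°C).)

Conservation of energy gives ΣQ = 0:
m×0.385×(113 − 308) + 177×2.36×(113 − 16.8) = 0
-75.08 m = -40185
m = -40185/-75.08 ≈ 535.3 g

m ≈ 535 g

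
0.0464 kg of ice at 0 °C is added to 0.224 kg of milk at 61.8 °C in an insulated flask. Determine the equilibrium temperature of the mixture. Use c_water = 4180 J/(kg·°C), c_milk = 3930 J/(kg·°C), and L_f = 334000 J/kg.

T_f ≈ 36.2 °C

Net heat exchanged in the isolated system is zero:
melt ice: 0.0464·334000 = 15498; meltwater 0→T: 0.0464·4180·T = 193.95 T; milk cools: 0.224·3930·(T − 61.8) = 880.32(T − 61.8)
1074.3 T = 54404 − 15498 = 38906
T ≈ 36.22 °C — above 0 °C, consistent with complete melting.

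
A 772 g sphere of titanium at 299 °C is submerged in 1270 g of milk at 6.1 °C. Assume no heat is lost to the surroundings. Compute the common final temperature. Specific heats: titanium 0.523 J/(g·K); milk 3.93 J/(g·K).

T_f ≈ 28.0 °C

Setting the total heat transfer to zero:
772*0.523*(T − 299) + 1270*3.93*(T − 6.1) = 0
(403.76 + 4991.1) T = 403.76*299 + 4991.1*6.1
T = 151169/5394.9 ≈ 28.02 °C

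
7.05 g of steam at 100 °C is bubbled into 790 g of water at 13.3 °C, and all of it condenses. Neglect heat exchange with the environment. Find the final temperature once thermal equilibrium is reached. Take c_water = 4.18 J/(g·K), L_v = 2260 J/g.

Energy conservation, ΣQ = 0:
steam→water at 100 °C releases m L_v = 7.05×2260 = 15933; condensed water 100 °C→T: 29.47(T − 100); original water: 3302.2(T − 13.3)
3331.7 T = 15933 + 2946.9 + 43919 = 62799
T ≈ 18.85 °C — below 100 °C, confirming all the steam condensed.

T_f ≈ 18.8 °C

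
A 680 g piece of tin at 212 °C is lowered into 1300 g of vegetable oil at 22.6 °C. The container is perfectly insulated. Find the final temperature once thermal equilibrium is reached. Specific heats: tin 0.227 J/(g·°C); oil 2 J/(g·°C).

Setting the total heat transfer to zero:
680·0.227·(T − 212) + 1300·2·(T − 22.6) = 0
154.36(T − 212) + 2600(T − 22.6) = 0
(154.36 + 2600) T = 154.36·212 + 2600·22.6
T = 91484 / 2754.4 = 33.2 °C

T_f ≈ 33.2 °C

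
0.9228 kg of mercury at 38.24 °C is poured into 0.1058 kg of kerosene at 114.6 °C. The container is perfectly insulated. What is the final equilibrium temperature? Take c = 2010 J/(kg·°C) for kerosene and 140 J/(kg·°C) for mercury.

T_f ≈ 85.7 °C

With ΣQ=0 the equilibrium temperature is the m·c-weighted mean:
T_f = (212.66×114.6 + 129.19×38.24) / (212.66 + 129.19)
    = 29311 / 341.85 ≈ 85.74 °C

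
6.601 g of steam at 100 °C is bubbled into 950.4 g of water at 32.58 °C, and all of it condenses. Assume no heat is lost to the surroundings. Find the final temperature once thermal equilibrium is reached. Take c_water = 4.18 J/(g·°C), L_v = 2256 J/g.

T_f ≈ 36.8 °C

Net heat exchanged in the isolated system is zero:
steam→water at 100 °C releases m L_v = 6.601·2256 = 14892
  condensed water 100 °C→T: 27.59(T − 100)
  original water: 3972.7(T − 32.58)
4000.3 T = 14892 + 2759.2 + 129430 = 147081
T ≈ 36.77 °C (< 100 °C, so full condensation is consistent).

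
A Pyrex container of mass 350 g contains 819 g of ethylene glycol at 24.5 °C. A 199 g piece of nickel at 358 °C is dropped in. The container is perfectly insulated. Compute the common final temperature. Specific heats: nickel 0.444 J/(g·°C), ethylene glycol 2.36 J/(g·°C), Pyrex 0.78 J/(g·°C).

T_f ≈ 37.3 °C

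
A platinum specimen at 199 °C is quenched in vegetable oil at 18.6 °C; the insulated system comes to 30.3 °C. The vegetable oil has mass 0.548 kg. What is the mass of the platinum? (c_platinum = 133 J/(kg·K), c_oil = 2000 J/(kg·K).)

m ≈ 0.572 kg

Net heat exchanged in the isolated system is zero:
m×133×(30.3 − 199) + 0.548×2000×(30.3 − 18.6) = 0
-22437 m = -12823
m = -12823/-22437 ≈ 0.5715 kg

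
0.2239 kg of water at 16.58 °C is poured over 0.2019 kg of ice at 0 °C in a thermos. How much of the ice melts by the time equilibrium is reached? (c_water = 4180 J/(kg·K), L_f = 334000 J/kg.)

Cooling the water to 0 °C releases 0.2239×4180×16.58 = 15517 J.
To melt every bit of ice: 0.2019×334000 = 67435 J.
That's not enough to melt it all — equilibrium is at 0 °C with ice remaining.
m_melted×334000 = 15517  ⇒  m_melted ≈ 0.04646 kg.

m_melted ≈ 0.0465 kg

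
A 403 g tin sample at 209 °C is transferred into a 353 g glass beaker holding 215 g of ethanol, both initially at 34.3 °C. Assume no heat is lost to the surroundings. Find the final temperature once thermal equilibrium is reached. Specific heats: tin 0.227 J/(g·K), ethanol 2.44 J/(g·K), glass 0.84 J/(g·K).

T_f ≈ 51.8 °C

Let T be the final temperature. ΣQ_i = 0:
403·0.227·(T − 209) + 215·2.44·(T − 34.3) + 353·0.84·(T − 34.3) = 0
91.48(T − 209) + 524.6(T − 34.3) + 296.52(T − 34.3) = 0
(91.48 + 524.6 + 296.52) T = 91.48·209 + 524.6·34.3 + 296.52·34.3
T = 47284/912.6 ≈ 51.81 °C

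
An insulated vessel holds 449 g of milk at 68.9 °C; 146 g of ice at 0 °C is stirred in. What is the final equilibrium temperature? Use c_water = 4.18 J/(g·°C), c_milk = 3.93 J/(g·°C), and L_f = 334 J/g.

Energy balance with sensible and latent terms:
latent heat to melt: 146×334 = 48764
  warm the meltwater: 610.28 T
  milk cools: 449×3.93×(T − 68.9) = 1764.6(T − 68.9)
2374.9 T = 121579 − 48764 = 72815
T ≈ 30.66 °C (positive, so assuming full melt was valid).

T_f ≈ 30.7 °C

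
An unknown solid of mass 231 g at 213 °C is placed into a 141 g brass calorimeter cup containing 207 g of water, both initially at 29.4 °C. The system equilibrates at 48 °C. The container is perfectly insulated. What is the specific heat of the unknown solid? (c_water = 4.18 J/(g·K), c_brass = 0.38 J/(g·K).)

c ≈ 0.448 J/(g·K)

Let T be the final temperature. ΣQ_i = 0:
231×c×(48 − 213) + 207×4.18×(48 − 29.4) + 141×0.38×(48 − 29.4) = 0
-38115 c = -17090
c = -17090/-38115 ≈ 0.4484 J/(g·K)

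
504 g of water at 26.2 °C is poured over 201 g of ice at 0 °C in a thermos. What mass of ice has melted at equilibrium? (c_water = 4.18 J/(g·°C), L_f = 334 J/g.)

m_melted ≈ 165 g

Cooling the water to 0 °C releases 504·4.18·26.2 = 55196 J.
Melting all 201 g of ice would need 201·334 = 67134 J.
55196 J < 67134 J, so only part of the ice melts and the system sits at 0 °C.
Mass melted = 55196/334 ≈ 165.3 g.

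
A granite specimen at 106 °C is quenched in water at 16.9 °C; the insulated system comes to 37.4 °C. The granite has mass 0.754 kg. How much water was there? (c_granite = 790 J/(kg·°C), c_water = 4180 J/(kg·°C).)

Heat gained plus heat lost sum to zero:
0.754×790×(37.4 − 106) + m×4180×(37.4 − 16.9) = 0
85690 m = 40862
m = 40862/85690 ≈ 0.4769 kg

m ≈ 0.477 kg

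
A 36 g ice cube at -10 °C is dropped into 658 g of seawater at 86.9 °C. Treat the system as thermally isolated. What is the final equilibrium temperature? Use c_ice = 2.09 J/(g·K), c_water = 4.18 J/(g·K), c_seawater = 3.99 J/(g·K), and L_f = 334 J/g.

Sum of m c ΔT and latent-heat terms is zero:
warm ice to 0 °C: 36·2.09·(0 − (-10)) = 752.4
  melt ice: 36·334 = 12024
  warm the meltwater: 150.48 T
  seawater: 2625.4(T − 86.9)
2775.9 T = 228149 − 12776 = 215373
T ≈ 77.59 °C (positive, so assuming full melt was valid).

T_f ≈ 77.6 °C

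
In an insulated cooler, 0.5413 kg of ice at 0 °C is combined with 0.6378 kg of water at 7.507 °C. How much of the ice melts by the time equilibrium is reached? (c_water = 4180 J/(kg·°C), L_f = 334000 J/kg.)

m_melted ≈ 0.0599 kg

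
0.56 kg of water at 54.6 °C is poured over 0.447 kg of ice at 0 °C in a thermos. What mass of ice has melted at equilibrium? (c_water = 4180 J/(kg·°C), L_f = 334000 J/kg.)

m_melted ≈ 0.383 kg

Cooling the water to 0 °C releases 0.56×4180×54.6 = 127808 J.
Melting all 0.447 kg of ice would need 0.447×334000 = 149298 J.
That's not enough to melt it all — equilibrium is at 0 °C with ice remaining.
m_melted×334000 = 127808  ⇒  m_melted ≈ 0.3827 kg.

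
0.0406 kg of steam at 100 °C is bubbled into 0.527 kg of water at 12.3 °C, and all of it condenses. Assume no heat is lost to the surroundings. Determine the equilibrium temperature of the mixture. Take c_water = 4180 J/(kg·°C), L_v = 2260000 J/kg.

Setting the total heat transfer to zero:
condense steam: −0.0406×2260000 = −91756; condensate cools 100→T: 0.0406×4180×(T − 100) = 169.71(T − 100); water warms: 0.527×4180×(T − 12.3) = 2202.9(T − 12.3)
2372.6 T = 91756 + 16971 + 27095 = 135822
T ≈ 57.25 °C — below 100 °C, confirming all the steam condensed.

T_f ≈ 57.2 °C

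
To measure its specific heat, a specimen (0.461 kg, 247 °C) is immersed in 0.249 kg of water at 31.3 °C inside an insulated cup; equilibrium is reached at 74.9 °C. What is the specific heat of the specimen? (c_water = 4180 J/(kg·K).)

Conservation of energy gives ΣQ = 0:
0.461·c·(74.9 − 247) + 0.249·4180·(74.9 − 31.3) = 0
-79.34 c = -45380
c = -45380/-79.34 ≈ 572 J/(kg·K)

c ≈ 572 J/(kg·K)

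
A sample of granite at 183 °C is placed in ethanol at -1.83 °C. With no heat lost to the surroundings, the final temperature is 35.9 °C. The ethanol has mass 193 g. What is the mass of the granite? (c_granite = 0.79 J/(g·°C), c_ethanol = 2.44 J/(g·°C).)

|Q_granite| = |Q_ethanol|:
m×0.79×(183 − 35.9) = 193×2.44×(35.9 − (-1.83))
116.21 m = 17768  ⇒  m ≈ 152.9 g

m ≈ 153 g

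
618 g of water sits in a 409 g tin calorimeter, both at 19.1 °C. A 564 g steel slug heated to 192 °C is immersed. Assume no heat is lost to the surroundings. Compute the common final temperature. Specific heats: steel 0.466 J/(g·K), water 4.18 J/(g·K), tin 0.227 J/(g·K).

T_f ≈ 34.6 °C

Let T be the final temperature. ΣQ_i = 0:
564·0.466·(T − 192) + 618·4.18·(T − 19.1) + 409·0.227·(T − 19.1) = 0
262.82(T − 192) + 2583.2(T − 19.1) + 92.84(T − 19.1) = 0
(262.82 + 2583.2 + 92.84) T = 262.82·192 + 2583.2·19.1 + 92.84·19.1
T = 101575 / 2938.9 = 34.6 °C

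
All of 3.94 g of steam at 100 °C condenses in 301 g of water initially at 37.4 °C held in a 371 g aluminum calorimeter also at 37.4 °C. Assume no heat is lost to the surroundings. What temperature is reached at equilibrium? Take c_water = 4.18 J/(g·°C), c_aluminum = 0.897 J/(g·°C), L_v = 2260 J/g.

T_f ≈ 43.6 °C

Net heat exchanged in the isolated system is zero:
condense steam: −3.94×2260 = −8904.4; condensed water 100 °C→T: 16.47(T − 100); water warms: 301×4.18×(T − 37.4) = 1258.2(T − 37.4); cup: 332.79(T − 37.4)
1607.4 T = 8904.4 + 1646.9 + 59502 = 70053
T ≈ 43.58 °C, under the boiling point, so the assumption holds.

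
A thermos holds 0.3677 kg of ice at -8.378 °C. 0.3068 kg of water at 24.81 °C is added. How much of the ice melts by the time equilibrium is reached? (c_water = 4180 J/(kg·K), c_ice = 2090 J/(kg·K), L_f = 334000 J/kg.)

m_melted ≈ 0.076 kg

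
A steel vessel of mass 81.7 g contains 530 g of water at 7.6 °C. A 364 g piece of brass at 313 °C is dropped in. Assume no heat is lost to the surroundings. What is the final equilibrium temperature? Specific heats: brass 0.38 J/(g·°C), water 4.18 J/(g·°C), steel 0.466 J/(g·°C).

T_f ≈ 25.3 °C

Net heat exchanged in the isolated system is zero:
364*0.38*(T − 313) + 530*4.18*(T − 7.6) + 81.7*0.466*(T − 7.6) = 0
138.32(T − 313) + 2215.4(T − 7.6) + 38.07(T − 7.6) = 0
(138.32 + 2215.4 + 38.07) T = 138.32*313 + 2215.4*7.6 + 38.07*7.6
T = 60421 / 2391.8 = 25.3 °C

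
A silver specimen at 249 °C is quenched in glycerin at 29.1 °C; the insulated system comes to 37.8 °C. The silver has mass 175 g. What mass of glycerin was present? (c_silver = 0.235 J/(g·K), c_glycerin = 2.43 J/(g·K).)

Taking heat into each body as positive, Σ m c ΔT = 0:
175·0.235·(37.8 − 249) + m·2.43·(37.8 − 29.1) = 0
21.14 m = 8685.6
m = 8685.6/21.14 ≈ 410.8 g

m ≈ 411 g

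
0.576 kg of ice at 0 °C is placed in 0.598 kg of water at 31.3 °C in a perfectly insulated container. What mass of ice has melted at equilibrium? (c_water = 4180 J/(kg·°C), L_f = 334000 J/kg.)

Water can give up m c ΔT = 0.598·4180·31.3 = 78239 J before reaching 0 °C.
To melt every bit of ice: 0.576·334000 = 192384 J.
78239 J < 192384 J, so only part of the ice melts and the system sits at 0 °C.
m_melt = 78239 / L_f = 0.2342 kg.

m_melted ≈ 0.234 kg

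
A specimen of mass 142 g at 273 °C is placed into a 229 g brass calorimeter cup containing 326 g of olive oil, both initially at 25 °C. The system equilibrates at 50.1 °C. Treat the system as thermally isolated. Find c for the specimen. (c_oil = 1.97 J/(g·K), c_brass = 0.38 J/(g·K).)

c ≈ 0.578 J/(g·K)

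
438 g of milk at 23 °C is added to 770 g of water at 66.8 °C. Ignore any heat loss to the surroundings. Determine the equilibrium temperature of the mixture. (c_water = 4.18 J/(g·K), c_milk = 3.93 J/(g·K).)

Setting the total heat transfer to zero:
770×4.18×(T − 66.8) + 438×3.93×(T − 23) = 0
4939.9 T = 254593
T ≈ 51.54 °C

T_f ≈ 51.5 °C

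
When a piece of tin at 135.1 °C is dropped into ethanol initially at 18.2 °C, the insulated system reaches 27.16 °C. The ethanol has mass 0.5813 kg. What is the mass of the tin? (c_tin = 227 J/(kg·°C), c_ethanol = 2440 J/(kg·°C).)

|Q_tin| = |Q_ethanol|:
m·227·(135.1 − 27.16) = 0.5813·2440·(27.16 − 18.2)
24502 m = 12709  ⇒  m ≈ 0.5187 kg

m ≈ 0.519 kg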